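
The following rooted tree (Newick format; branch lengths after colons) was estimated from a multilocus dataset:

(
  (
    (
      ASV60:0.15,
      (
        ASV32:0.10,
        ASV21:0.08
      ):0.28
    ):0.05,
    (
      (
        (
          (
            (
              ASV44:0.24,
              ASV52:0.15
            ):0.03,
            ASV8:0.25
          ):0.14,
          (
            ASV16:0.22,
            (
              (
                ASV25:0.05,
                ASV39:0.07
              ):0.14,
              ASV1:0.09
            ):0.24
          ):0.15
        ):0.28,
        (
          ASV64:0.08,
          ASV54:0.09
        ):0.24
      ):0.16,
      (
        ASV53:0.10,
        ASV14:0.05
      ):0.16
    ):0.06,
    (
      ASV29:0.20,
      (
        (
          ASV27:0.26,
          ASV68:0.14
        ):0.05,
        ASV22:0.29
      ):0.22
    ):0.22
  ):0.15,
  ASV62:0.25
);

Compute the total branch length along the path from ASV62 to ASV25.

The path runs ASV62 → … → MRCA → … → ASV25; the MRCA is the root of the tree.
Branch lengths along that path: 0.25 + 0.15 + 0.06 + 0.16 + 0.28 + 0.15 + 0.24 + 0.14 + 0.05 = 1.48.

1.48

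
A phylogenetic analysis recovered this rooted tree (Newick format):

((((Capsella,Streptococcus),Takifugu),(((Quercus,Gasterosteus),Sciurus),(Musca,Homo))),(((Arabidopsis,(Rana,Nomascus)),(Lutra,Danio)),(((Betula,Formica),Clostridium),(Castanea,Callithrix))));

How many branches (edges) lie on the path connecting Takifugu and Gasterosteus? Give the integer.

The MRCA of Takifugu and Gasterosteus is the node subtending (((Capsella,Streptococcus),Takifugu),(((Quercus,Gasterosteus),Sciurus),(Musca,Homo))).
From Takifugu up to that node: 2 branches. From Gasterosteus up to the same node: 4 branches. Total: 2 + 4 = 6.

6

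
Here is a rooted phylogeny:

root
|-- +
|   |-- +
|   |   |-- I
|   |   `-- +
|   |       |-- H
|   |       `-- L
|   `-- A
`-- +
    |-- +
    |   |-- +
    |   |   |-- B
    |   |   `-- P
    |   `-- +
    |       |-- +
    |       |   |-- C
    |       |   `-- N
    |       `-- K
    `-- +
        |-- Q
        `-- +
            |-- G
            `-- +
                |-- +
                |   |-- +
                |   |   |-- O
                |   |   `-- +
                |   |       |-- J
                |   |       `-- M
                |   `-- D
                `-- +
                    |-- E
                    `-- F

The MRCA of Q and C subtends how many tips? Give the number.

The MRCA of Q and C is the node subtending (((B,P),((C,N),K)),(Q,(G,(((O,(J,M)),D),(E,F))))).
That clade contains 13 terminal taxa: B, C, D, E, F, G, J, K, M, N, O, P, Q.

13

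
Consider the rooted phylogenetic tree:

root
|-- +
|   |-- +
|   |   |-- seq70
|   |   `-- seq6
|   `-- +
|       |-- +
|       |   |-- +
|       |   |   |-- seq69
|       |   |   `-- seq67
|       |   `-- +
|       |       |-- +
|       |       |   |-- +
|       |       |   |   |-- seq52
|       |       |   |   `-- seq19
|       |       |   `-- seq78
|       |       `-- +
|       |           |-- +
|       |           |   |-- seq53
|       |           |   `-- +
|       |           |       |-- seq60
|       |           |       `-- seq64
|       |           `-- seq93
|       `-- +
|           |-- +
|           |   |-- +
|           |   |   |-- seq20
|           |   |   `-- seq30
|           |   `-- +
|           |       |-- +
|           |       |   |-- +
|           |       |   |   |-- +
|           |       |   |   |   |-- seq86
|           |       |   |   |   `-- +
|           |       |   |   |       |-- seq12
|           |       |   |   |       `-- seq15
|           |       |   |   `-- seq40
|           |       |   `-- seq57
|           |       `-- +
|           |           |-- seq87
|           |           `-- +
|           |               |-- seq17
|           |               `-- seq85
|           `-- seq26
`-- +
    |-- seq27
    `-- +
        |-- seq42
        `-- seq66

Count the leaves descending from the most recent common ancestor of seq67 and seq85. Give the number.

The MRCA of seq67 and seq85 is the node subtending (((seq69,seq67),(((seq52,seq19),seq78),((seq53,(seq60,seq64)),seq93))),(((seq20,seq30),((((seq86,(seq12,seq15)),seq40),seq57),(seq87,(seq17,seq85)))),seq26)).
That clade contains 20 terminal taxa: seq12, seq15, seq17, seq19, seq20, seq26, seq30, seq40, seq52, seq53, seq57, seq60, seq64, seq67, seq69, seq78, seq85, seq86, seq87, seq93.

20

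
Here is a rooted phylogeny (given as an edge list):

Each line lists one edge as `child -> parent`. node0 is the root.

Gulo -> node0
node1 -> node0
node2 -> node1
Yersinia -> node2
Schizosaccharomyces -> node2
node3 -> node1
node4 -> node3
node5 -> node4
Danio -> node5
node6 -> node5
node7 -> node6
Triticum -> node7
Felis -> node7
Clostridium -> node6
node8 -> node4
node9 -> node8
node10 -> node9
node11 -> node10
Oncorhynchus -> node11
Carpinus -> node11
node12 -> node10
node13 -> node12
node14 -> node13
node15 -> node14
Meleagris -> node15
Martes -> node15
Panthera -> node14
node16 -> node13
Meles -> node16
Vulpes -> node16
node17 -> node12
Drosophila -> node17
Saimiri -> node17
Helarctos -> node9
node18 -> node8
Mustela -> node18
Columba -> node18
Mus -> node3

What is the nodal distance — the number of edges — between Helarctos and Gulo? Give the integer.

The MRCA of Helarctos and Gulo is the root of the tree.
From Helarctos up to that node: 6 branches. From Gulo up to the same node: 1 branch. Total: 6 + 1 = 7.

7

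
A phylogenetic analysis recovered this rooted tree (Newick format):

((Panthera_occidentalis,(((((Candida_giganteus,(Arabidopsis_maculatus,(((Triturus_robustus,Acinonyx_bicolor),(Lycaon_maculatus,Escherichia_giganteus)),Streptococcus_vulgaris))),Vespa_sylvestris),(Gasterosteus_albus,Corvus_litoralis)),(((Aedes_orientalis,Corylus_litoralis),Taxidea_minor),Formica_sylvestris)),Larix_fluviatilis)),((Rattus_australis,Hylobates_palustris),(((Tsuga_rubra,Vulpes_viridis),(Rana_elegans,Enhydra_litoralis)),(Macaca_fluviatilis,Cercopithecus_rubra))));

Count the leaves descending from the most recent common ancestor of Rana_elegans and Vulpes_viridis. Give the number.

4

The MRCA of Rana_elegans and Vulpes_viridis is the node subtending ((Tsuga_rubra,Vulpes_viridis),(Rana_elegans,Enhydra_litoralis)).
That clade contains 4 terminal taxa: Enhydra_litoralis, Rana_elegans, Tsuga_rubra, Vulpes_viridis.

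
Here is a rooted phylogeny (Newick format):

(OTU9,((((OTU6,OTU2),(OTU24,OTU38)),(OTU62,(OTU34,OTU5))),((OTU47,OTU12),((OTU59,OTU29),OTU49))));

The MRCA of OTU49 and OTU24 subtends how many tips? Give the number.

12

The MRCA of OTU49 and OTU24 is the node subtending ((((OTU6,OTU2),(OTU24,OTU38)),(OTU62,(OTU34,OTU5))),((OTU47,OTU12),((OTU59,OTU29),OTU49))).
That clade contains 12 terminal taxa: OTU12, OTU2, OTU24, OTU29, OTU34, OTU38, OTU47, OTU49, OTU5, OTU59, OTU6, OTU62.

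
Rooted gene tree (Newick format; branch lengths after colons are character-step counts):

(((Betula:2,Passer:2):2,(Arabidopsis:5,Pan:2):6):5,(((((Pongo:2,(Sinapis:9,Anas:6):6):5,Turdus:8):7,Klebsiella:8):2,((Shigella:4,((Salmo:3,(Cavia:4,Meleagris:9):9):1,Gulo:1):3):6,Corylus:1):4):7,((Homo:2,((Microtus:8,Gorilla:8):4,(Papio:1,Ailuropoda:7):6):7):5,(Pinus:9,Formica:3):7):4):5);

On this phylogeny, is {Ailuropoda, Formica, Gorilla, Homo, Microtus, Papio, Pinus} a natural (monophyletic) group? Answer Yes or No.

The most recent common ancestor of these taxa subtends ((Homo,((Microtus,Gorilla),(Papio,Ailuropoda))),(Pinus,Formica)).
That clade has exactly 7 tips — every listed taxon and nothing else — so the group is monophyletic.

Yes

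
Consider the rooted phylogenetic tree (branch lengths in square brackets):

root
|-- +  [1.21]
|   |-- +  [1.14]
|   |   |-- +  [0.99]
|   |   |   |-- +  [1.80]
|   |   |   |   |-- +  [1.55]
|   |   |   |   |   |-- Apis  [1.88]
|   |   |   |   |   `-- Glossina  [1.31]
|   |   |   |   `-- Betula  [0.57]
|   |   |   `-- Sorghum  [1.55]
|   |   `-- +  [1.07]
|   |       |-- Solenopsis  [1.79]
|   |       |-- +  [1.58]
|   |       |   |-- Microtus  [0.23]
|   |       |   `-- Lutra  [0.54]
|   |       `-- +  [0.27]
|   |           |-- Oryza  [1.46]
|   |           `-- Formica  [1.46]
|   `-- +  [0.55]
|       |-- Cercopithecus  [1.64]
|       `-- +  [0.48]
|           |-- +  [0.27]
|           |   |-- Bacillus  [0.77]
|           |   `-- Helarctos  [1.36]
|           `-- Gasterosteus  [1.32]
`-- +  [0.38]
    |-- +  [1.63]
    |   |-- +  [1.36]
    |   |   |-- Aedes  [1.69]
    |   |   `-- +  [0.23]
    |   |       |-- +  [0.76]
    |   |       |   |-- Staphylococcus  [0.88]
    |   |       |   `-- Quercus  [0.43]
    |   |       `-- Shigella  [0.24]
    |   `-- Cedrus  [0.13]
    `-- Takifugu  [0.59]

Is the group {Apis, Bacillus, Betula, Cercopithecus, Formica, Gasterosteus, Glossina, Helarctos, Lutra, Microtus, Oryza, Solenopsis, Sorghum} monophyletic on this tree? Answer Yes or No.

Yes

The most recent common ancestor of these taxa subtends (((((Apis,Glossina),Betula),Sorghum),(Solenopsis,(Microtus,Lutra),(Oryza,Formica))),(Cercopithecus,((Bacillus,Helarctos),Gasterosteus))).
That clade has exactly 13 tips — every listed taxon and nothing else — so the group is monophyletic.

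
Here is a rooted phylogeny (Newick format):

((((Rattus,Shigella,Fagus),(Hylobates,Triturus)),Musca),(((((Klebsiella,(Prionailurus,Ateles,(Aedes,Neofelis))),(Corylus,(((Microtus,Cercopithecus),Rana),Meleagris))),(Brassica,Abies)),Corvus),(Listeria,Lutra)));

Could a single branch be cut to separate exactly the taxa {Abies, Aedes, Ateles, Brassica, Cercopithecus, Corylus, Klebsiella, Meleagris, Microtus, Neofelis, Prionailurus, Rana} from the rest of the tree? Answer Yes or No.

The most recent common ancestor of these taxa subtends (((Klebsiella,(Prionailurus,Ateles,(Aedes,Neofelis))),(Corylus,(((Microtus,Cercopithecus),Rana),Meleagris))),(Brassica,Abies)).
That clade has exactly 12 tips — every listed taxon and nothing else — so the group is monophyletic.

Yes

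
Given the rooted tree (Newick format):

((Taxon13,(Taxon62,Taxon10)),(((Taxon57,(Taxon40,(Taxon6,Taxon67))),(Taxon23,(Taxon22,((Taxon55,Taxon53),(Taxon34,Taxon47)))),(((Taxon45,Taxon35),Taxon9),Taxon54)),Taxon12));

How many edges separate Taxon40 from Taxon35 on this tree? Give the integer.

The MRCA of Taxon40 and Taxon35 is the node subtending ((Taxon57,(Taxon40,(Taxon6,Taxon67))),(Taxon23,(Taxon22,((Taxon55,Taxon53),(Taxon34,Taxon47)))),(((Taxon45,Taxon35),Taxon9),Taxon54)).
From Taxon40 up to that node: 3 branches. From Taxon35 up to the same node: 4 branches. Total: 3 + 4 = 7.

7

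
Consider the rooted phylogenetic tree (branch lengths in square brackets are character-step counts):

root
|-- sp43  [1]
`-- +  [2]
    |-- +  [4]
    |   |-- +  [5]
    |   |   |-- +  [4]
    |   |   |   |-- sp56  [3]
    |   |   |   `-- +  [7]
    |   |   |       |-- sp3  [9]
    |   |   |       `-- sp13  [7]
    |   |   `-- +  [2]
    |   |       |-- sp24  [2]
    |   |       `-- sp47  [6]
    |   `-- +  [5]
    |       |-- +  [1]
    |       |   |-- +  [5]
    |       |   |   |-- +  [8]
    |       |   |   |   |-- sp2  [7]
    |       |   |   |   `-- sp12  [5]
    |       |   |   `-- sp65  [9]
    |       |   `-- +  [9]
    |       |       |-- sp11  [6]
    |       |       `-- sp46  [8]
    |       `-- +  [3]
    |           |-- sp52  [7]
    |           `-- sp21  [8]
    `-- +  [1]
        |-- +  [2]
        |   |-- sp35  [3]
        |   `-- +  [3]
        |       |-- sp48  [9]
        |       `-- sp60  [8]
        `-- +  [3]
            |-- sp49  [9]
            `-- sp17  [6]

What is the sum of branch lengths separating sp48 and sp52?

34

The path runs sp48 → … → MRCA → … → sp52; the MRCA is the node subtending ((((sp56,(sp3,sp13)),(sp24,sp47)),((((sp2,sp12),sp65),(sp11,sp46)),(sp52,sp21))),((sp35,(sp48,sp60)),(sp49,sp17))).
Branch lengths along that path: 9 + 3 + 2 + 1 + 4 + 5 + 3 + 7 = 34.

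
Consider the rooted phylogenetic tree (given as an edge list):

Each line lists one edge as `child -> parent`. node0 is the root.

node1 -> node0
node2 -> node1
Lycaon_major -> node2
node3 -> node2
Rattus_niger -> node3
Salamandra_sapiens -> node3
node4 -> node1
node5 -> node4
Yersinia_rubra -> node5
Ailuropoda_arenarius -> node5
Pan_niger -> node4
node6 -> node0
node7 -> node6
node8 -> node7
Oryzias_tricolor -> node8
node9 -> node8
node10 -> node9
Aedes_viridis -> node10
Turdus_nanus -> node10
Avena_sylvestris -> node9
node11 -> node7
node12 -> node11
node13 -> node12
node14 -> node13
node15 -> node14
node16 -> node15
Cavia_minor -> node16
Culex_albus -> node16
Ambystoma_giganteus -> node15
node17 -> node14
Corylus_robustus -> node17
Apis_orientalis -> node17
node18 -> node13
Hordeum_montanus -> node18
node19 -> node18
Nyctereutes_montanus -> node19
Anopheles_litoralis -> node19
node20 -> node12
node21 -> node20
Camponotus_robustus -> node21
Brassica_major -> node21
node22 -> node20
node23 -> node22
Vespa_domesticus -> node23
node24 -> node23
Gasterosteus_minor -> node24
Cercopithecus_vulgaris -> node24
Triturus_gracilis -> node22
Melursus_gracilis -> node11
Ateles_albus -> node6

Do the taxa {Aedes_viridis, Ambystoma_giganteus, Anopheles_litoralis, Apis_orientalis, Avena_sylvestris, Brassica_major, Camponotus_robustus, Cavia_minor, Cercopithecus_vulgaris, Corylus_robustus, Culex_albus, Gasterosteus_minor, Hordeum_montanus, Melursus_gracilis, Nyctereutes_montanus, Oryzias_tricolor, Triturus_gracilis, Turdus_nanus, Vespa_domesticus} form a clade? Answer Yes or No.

Yes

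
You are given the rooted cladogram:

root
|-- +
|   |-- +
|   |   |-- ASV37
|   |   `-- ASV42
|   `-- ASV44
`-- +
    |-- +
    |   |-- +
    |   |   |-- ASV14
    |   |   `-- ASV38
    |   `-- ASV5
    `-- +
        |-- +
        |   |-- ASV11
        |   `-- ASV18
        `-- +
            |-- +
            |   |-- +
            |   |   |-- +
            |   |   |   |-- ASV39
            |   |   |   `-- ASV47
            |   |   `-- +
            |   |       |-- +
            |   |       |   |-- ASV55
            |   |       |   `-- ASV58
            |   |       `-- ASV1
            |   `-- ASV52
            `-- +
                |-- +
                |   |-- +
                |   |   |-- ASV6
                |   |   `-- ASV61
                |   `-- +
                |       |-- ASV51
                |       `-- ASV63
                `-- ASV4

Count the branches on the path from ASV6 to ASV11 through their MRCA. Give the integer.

7

The MRCA of ASV6 and ASV11 is the node subtending ((ASV11,ASV18),((((ASV39,ASV47),((ASV55,ASV58),ASV1)),ASV52),(((ASV6,ASV61),(ASV51,ASV63)),ASV4))).
From ASV6 up to that node: 5 branches. From ASV11 up to the same node: 2 branches. Total: 5 + 2 = 7.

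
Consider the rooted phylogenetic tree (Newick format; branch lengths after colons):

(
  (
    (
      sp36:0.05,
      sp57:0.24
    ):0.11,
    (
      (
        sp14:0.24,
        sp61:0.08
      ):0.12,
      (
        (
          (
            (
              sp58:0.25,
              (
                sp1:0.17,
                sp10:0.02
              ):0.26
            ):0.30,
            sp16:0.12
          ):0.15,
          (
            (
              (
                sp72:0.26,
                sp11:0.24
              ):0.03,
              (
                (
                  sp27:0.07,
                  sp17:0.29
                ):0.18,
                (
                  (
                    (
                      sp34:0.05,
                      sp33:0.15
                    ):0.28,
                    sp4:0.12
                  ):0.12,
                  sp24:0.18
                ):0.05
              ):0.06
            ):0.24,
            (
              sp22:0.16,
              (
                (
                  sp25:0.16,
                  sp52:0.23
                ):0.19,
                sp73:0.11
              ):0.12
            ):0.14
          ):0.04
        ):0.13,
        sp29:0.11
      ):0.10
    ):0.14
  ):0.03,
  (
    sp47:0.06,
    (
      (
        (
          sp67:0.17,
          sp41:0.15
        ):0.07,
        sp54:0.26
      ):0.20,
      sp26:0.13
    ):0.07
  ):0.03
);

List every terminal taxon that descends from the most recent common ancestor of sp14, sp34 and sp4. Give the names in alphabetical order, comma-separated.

Tracing sp14: it sits inside (sp14,sp61).
Tracing sp34: it sits inside (sp34,sp33).
Tracing sp4: it sits inside ((sp34,sp33),sp4).
The smallest clade enclosing all 3 is ((sp14,sp61),((((sp58,(sp1,sp10)),sp16),(((sp72,sp11),((sp27,sp17),(((sp34,sp33),sp4),sp24))),(sp22,((sp25,sp52),sp73)))),sp29)); the answer is its 19 terminal taxa in alphabetical order.

sp1, sp10, sp11, sp14, sp16, sp17, sp22, sp24, sp25, sp27, sp29, sp33, sp34, sp4, sp52, sp58, sp61, sp72, sp73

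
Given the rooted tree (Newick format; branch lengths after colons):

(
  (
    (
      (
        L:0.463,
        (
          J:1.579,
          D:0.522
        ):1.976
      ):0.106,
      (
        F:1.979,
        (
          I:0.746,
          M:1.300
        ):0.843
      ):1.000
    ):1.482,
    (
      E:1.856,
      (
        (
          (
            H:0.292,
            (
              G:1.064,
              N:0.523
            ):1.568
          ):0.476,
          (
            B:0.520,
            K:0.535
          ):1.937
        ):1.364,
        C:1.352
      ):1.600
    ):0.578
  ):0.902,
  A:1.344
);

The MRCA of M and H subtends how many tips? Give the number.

13

The MRCA of M and H is the node subtending (((L,(J,D)),(F,(I,M))),(E,(((H,(G,N)),(B,K)),C))).
That clade contains 13 terminal taxa: B, C, D, E, F, G, H, I, J, K, L, M, N.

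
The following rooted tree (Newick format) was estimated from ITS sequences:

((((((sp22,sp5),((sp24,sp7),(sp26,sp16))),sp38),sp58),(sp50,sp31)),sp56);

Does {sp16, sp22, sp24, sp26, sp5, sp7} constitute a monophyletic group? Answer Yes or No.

Yes

The most recent common ancestor of these taxa subtends ((sp22,sp5),((sp24,sp7),(sp26,sp16))).
That clade has exactly 6 tips — every listed taxon and nothing else — so the group is monophyletic.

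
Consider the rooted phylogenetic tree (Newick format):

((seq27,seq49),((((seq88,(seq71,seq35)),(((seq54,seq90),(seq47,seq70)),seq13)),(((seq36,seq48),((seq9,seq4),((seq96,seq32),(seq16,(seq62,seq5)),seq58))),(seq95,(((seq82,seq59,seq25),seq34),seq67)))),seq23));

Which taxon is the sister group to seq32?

seq96

seq32 attaches to the tree at the node subtending (seq96,seq32).
The other lineage descending from that same node — the sister group — is the single tip seq96.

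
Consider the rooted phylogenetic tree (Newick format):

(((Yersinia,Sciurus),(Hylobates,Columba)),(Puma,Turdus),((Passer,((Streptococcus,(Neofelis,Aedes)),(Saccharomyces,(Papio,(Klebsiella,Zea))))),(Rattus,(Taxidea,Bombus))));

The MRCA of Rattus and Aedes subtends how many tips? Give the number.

The MRCA of Rattus and Aedes is the node subtending ((Passer,((Streptococcus,(Neofelis,Aedes)),(Saccharomyces,(Papio,(Klebsiella,Zea))))),(Rattus,(Taxidea,Bombus))).
That clade contains 11 terminal taxa: Aedes, Bombus, Klebsiella, Neofelis, Papio, Passer, Rattus, Saccharomyces, Streptococcus, Taxidea, Zea.

11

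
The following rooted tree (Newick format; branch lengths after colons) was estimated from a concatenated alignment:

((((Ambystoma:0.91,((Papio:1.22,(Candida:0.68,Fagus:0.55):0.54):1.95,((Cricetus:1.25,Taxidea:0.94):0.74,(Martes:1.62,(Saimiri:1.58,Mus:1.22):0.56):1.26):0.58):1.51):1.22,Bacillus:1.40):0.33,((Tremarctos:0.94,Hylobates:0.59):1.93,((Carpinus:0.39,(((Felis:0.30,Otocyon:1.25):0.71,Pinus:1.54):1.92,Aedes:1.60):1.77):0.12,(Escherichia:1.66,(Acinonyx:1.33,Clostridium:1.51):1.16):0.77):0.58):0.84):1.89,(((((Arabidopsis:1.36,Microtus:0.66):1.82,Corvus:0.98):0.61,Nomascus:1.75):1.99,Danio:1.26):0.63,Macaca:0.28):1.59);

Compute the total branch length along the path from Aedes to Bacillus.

The path runs Aedes → … → MRCA → … → Bacillus; the MRCA is the node subtending (((Ambystoma,((Papio,(Candida,Fagus)),((Cricetus,Taxidea),(Martes,(Saimiri,Mus))))),Bacillus),((Tremarctos,Hylobates),((Carpinus,(((Felis,Otocyon),Pinus),Aedes)),(Escherichia,(Acinonyx,Clostridium))))).
Branch lengths along that path: 1.60 + 1.77 + 0.12 + 0.58 + 0.84 + 0.33 + 1.40 = 6.64.

6.64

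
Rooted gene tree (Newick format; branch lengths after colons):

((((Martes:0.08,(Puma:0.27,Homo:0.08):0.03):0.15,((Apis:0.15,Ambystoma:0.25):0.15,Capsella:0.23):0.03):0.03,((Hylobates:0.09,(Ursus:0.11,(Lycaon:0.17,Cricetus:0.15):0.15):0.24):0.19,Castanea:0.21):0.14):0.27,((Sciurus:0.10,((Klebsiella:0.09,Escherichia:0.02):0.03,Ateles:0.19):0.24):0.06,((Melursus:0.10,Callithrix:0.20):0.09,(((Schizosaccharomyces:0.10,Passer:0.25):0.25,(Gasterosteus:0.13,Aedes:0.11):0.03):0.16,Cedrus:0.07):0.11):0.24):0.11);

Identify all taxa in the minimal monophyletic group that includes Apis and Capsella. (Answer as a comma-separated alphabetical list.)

Ambystoma, Apis, Capsella

Tracing Apis: it sits inside (Apis,Ambystoma).
Tracing Capsella: it sits inside ((Apis,Ambystoma),Capsella).
The smallest clade enclosing both is ((Apis,Ambystoma),Capsella); the answer is its 3 terminal taxa in alphabetical order.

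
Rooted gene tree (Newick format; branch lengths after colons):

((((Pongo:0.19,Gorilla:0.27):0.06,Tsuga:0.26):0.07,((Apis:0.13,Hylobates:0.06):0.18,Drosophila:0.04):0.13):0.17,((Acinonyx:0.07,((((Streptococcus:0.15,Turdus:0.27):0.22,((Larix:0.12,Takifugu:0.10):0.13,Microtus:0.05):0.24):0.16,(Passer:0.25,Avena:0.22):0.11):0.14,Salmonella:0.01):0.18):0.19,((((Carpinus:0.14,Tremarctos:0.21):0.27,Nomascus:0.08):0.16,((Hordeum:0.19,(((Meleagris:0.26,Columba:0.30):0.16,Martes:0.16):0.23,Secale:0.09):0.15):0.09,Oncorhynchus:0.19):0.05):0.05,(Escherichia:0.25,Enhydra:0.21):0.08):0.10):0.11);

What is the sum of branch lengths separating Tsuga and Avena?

The path runs Tsuga → … → MRCA → … → Avena; the MRCA is the root of the tree.
Branch lengths along that path: 0.26 + 0.07 + 0.17 + 0.11 + 0.19 + 0.18 + 0.14 + 0.11 + 0.22 = 1.45.

1.45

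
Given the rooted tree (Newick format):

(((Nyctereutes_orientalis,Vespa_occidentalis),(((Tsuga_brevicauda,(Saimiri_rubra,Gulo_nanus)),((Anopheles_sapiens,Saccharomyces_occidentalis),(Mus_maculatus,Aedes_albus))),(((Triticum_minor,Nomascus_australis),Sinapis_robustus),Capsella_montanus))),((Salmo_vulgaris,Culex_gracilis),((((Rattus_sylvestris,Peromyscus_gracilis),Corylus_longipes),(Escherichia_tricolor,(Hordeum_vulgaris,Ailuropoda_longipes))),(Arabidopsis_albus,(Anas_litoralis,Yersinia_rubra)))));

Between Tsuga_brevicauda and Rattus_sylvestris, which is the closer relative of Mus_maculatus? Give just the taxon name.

The MRCA of Mus_maculatus and Tsuga_brevicauda subtends ((Tsuga_brevicauda,(Saimiri_rubra,Gulo_nanus)),((Anopheles_sapiens,Saccharomyces_occidentalis),(Mus_maculatus,Aedes_albus))) (7 taxa).
The MRCA of Mus_maculatus and Rattus_sylvestris is the root, subtending the entire tree (24 taxa).
The first is nested inside the second, so Mus_maculatus shares a more recent common ancestor with Tsuga_brevicauda.

Tsuga_brevicauda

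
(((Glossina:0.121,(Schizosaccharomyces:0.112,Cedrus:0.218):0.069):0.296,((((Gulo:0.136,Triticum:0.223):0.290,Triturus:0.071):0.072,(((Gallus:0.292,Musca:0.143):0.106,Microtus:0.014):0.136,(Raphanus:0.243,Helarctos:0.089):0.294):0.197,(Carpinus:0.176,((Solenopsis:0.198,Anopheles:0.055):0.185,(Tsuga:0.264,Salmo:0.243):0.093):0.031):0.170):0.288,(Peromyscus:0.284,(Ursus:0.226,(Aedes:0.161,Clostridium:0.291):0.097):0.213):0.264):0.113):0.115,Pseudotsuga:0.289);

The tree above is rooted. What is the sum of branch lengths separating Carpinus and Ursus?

1.337

The path runs Carpinus → … → MRCA → … → Ursus; the MRCA is the node subtending ((((Gulo,Triticum),Triturus),(((Gallus,Musca),Microtus),(Raphanus,Helarctos)),(Carpinus,((Solenopsis,Anopheles),(Tsuga,Salmo)))),(Peromyscus,(Ursus,(Aedes,Clostridium)))).
Branch lengths along that path: 0.176 + 0.170 + 0.288 + 0.264 + 0.213 + 0.226 = 1.337.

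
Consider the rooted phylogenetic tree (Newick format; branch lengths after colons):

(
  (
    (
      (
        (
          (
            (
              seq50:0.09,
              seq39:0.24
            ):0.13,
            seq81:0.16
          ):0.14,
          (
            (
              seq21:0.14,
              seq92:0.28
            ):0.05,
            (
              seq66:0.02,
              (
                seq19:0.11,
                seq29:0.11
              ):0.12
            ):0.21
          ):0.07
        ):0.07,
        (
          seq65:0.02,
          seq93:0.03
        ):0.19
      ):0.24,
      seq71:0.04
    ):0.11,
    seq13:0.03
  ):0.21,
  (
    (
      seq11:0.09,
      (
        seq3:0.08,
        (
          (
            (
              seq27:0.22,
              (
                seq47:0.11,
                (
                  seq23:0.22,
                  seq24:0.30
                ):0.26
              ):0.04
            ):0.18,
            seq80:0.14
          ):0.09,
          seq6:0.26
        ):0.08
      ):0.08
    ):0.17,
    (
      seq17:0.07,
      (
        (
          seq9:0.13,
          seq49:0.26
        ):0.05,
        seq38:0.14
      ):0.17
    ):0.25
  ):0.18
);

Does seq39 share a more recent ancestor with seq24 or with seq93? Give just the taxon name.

seq93

The MRCA of seq39 and seq93 subtends ((((seq50,seq39),seq81),((seq21,seq92),(seq66,(seq19,seq29)))),(seq65,seq93)) (10 taxa).
The MRCA of seq39 and seq24 is the root, subtending the entire tree (24 taxa).
The first is nested inside the second, so seq39 shares a more recent common ancestor with seq93.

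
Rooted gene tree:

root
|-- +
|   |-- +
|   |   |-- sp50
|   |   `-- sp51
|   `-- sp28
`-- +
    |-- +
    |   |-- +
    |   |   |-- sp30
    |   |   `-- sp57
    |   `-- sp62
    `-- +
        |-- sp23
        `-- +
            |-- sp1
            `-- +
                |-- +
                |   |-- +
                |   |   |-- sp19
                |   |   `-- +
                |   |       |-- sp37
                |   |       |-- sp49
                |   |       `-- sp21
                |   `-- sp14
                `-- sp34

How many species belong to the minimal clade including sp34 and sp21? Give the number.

6

The MRCA of sp34 and sp21 is the node subtending (((sp19,(sp37,sp49,sp21)),sp14),sp34).
That clade contains 6 terminal taxa: sp14, sp19, sp21, sp34, sp37, sp49.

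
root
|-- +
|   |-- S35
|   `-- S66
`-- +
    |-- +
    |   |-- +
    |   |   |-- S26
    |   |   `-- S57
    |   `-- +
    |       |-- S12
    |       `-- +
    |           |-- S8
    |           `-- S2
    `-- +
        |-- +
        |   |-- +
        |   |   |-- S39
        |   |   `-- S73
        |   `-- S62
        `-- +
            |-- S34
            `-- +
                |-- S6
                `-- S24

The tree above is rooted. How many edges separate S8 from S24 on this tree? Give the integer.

8

The MRCA of S8 and S24 is the node subtending (((S26,S57),(S12,(S8,S2))),(((S39,S73),S62),(S34,(S6,S24)))).
From S8 up to that node: 4 branches. From S24 up to the same node: 4 branches. Total: 4 + 4 = 8.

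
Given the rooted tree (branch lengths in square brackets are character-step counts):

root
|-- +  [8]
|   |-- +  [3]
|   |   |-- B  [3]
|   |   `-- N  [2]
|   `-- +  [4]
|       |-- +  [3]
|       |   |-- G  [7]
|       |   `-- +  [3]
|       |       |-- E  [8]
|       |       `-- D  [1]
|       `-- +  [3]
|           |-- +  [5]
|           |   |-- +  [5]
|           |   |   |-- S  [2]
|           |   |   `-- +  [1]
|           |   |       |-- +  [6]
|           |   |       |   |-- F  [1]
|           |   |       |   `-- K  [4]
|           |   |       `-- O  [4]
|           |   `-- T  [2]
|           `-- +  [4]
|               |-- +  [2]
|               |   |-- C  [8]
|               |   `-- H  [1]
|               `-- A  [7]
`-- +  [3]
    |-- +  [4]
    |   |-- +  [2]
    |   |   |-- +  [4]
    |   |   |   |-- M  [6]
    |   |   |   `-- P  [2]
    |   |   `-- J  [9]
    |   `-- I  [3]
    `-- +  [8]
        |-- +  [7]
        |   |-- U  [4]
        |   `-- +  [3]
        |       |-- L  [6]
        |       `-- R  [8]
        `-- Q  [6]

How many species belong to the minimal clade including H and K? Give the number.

The MRCA of H and K is the node subtending (((S,((F,K),O)),T),((C,H),A)).
That clade contains 8 terminal taxa: A, C, F, H, K, O, S, T.

8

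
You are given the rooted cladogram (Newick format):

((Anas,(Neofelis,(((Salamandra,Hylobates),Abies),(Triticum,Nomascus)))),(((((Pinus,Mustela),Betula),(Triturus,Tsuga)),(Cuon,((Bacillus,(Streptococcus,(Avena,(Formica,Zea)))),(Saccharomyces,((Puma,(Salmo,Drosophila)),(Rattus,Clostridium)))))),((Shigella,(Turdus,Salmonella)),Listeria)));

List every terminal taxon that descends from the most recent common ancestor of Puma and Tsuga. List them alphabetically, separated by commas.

Avena, Bacillus, Betula, Clostridium, Cuon, Drosophila, Formica, Mustela, Pinus, Puma, Rattus, Saccharomyces, Salmo, Streptococcus, Triturus, Tsuga, Zea

Tracing Puma: it sits inside (Puma,(Salmo,Drosophila)).
Tracing Tsuga: it sits inside (Triturus,Tsuga).
The smallest clade enclosing both is ((((Pinus,Mustela),Betula),(Triturus,Tsuga)),(Cuon,((Bacillus,(Streptococcus,(Avena,(Formica,Zea)))),(Saccharomyces,((Puma,(Salmo,Drosophila)),(Rattus,Clostridium)))))); the answer is its 17 terminal taxa in alphabetical order.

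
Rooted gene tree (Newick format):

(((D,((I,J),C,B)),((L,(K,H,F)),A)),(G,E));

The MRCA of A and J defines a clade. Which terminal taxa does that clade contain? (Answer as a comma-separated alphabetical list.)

Tracing A: it sits inside ((L,(K,H,F)),A).
Tracing J: it sits inside (I,J).
The smallest clade enclosing both is ((D,((I,J),C,B)),((L,(K,H,F)),A)); the answer is its 10 terminal taxa in alphabetical order.

A, B, C, D, F, H, I, J, K, L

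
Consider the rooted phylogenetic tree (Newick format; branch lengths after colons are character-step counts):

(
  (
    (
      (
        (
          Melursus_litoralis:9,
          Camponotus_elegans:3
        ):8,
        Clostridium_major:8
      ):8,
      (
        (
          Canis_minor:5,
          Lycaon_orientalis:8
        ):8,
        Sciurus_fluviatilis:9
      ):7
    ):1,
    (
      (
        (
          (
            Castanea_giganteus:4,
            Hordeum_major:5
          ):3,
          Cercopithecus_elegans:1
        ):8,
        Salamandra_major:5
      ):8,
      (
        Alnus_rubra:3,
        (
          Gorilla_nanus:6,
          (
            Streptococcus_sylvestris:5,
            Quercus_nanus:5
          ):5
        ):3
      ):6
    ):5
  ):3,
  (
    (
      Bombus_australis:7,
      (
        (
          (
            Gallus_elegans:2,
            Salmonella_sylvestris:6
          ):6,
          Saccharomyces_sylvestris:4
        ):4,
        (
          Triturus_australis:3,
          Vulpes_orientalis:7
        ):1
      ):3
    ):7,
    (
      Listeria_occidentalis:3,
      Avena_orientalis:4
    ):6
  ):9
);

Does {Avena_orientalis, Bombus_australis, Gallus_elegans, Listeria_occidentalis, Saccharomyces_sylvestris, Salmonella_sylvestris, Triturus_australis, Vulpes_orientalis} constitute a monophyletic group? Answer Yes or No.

Yes

The most recent common ancestor of these taxa subtends ((Bombus_australis,(((Gallus_elegans,Salmonella_sylvestris),Saccharomyces_sylvestris),(Triturus_australis,Vulpes_orientalis))),(Listeria_occidentalis,Avena_orientalis)).
That clade has exactly 8 tips — every listed taxon and nothing else — so the group is monophyletic.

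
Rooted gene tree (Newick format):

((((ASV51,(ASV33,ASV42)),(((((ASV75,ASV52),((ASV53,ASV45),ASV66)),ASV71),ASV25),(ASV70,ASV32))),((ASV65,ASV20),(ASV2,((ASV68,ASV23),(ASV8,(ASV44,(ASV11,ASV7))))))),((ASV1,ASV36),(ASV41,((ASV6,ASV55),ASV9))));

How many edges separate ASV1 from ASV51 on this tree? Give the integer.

7

The MRCA of ASV1 and ASV51 is the root of the tree.
From ASV1 up to that node: 3 branches. From ASV51 up to the same node: 4 branches. Total: 3 + 4 = 7.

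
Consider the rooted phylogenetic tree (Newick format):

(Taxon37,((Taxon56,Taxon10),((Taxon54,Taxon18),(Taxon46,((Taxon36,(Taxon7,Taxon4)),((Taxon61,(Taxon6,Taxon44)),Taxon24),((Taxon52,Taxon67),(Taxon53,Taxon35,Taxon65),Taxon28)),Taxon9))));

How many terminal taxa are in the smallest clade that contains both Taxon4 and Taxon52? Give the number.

The MRCA of Taxon4 and Taxon52 is the node subtending ((Taxon36,(Taxon7,Taxon4)),((Taxon61,(Taxon6,Taxon44)),Taxon24),((Taxon52,Taxon67),(Taxon53,Taxon35,Taxon65),Taxon28)).
That clade contains 13 terminal taxa: Taxon24, Taxon28, Taxon35, Taxon36, Taxon4, Taxon44, Taxon52, Taxon53, Taxon6, Taxon61, Taxon65, Taxon67, Taxon7.

13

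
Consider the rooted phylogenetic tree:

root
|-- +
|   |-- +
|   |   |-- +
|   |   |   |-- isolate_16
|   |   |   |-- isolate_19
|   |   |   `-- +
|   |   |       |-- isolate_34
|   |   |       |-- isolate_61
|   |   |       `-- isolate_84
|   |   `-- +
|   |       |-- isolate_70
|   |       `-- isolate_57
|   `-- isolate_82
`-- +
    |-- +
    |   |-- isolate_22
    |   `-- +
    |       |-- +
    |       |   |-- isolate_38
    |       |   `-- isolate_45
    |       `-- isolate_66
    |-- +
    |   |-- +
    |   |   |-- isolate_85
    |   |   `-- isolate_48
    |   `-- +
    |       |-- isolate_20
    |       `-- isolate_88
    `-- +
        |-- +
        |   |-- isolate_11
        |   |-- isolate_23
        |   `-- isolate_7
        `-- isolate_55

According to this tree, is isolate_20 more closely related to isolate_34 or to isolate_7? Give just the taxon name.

isolate_7

The MRCA of isolate_20 and isolate_7 subtends ((isolate_22,((isolate_38,isolate_45),isolate_66)),((isolate_85,isolate_48),(isolate_20,isolate_88)),((isolate_11,isolate_23,isolate_7),isolate_55)) (12 taxa).
The MRCA of isolate_20 and isolate_34 is the root, subtending the entire tree (20 taxa).
The first is nested inside the second, so isolate_20 shares a more recent common ancestor with isolate_7.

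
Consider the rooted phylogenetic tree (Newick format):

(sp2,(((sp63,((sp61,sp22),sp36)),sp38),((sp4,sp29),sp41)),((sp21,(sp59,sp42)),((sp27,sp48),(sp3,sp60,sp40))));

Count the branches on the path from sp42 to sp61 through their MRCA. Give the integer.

The MRCA of sp42 and sp61 is the root of the tree.
From sp42 up to that node: 4 branches. From sp61 up to the same node: 6 branches. Total: 4 + 6 = 10.

10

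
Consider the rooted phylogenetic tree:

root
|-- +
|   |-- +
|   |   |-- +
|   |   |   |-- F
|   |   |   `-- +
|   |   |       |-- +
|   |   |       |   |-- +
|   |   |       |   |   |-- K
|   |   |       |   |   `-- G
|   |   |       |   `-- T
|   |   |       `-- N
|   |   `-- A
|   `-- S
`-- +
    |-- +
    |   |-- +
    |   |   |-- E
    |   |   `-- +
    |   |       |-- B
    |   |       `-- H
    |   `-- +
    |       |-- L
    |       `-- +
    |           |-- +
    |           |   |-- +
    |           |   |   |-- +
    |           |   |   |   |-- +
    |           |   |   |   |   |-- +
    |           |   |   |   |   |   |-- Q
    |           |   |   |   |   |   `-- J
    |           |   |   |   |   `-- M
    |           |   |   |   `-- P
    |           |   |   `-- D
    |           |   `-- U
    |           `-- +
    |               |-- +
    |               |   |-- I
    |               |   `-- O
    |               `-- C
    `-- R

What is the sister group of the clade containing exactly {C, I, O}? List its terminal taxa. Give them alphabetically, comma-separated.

The clade containing exactly {C, I, O} attaches to the tree at the node subtending ((((((Q,J),M),P),D),U),((I,O),C)).
The other lineage descending from that same node — the sister group — is (((((Q,J),M),P),D),U); its 6 tips in alphabetical order are the answer.

D, J, M, P, Q, U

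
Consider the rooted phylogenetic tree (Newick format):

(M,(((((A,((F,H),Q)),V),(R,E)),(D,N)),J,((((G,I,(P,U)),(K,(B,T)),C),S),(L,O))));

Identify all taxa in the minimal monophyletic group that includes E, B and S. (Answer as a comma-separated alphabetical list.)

A, B, C, D, E, F, G, H, I, J, K, L, N, O, P, Q, R, S, T, U, V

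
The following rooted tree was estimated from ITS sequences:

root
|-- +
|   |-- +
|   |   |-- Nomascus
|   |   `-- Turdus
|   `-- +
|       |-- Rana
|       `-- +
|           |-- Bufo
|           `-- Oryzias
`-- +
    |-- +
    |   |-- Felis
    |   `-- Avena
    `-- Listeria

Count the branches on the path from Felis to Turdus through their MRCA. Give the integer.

6

The MRCA of Felis and Turdus is the root of the tree.
From Felis up to that node: 3 branches. From Turdus up to the same node: 3 branches. Total: 3 + 3 = 6.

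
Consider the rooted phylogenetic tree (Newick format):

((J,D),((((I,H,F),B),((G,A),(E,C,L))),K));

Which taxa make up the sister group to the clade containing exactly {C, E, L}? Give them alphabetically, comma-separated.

The clade containing exactly {C, E, L} attaches to the tree at the node subtending ((G,A),(E,C,L)).
The other lineage descending from that same node — the sister group — is (G,A); its 2 tips in alphabetical order are the answer.

A, G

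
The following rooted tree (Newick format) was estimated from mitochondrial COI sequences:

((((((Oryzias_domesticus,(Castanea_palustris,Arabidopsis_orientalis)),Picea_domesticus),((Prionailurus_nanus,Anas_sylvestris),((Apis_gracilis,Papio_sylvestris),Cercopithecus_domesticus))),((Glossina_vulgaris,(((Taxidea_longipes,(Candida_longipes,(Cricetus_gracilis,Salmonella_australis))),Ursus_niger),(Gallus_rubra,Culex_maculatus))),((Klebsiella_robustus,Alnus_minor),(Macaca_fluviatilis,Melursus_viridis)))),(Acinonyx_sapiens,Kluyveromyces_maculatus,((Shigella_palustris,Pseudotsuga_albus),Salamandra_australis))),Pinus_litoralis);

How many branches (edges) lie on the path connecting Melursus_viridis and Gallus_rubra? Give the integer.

7

The MRCA of Melursus_viridis and Gallus_rubra is the node subtending ((Glossina_vulgaris,(((Taxidea_longipes,(Candida_longipes,(Cricetus_gracilis,Salmonella_australis))),Ursus_niger),(Gallus_rubra,Culex_maculatus))),((Klebsiella_robustus,Alnus_minor),(Macaca_fluviatilis,Melursus_viridis))).
From Melursus_viridis up to that node: 3 branches. From Gallus_rubra up to the same node: 4 branches. Total: 3 + 4 = 7.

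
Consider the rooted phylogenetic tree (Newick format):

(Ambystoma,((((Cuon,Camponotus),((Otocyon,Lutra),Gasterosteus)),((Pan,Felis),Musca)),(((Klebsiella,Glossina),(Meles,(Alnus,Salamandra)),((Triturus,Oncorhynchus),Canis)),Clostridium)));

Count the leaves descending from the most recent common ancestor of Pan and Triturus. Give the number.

17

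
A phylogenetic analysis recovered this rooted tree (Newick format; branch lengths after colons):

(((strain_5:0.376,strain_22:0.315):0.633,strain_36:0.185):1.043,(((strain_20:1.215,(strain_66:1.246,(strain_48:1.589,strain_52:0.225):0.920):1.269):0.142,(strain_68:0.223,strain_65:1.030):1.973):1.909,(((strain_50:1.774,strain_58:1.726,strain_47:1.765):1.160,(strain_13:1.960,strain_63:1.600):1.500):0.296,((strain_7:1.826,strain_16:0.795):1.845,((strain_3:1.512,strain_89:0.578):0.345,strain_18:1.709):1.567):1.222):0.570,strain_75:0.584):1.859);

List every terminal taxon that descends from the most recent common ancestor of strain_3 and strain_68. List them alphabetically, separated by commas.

strain_13, strain_16, strain_18, strain_20, strain_3, strain_47, strain_48, strain_50, strain_52, strain_58, strain_63, strain_65, strain_66, strain_68, strain_7, strain_75, strain_89

Tracing strain_3: it sits inside (strain_3,strain_89).
Tracing strain_68: it sits inside (strain_68,strain_65).
The smallest clade enclosing both is (((strain_20,(strain_66,(strain_48,strain_52))),(strain_68,strain_65)),(((strain_50,strain_58,strain_47),(strain_13,strain_63)),((strain_7,strain_16),((strain_3,strain_89),strain_18))),strain_75); the answer is its 17 terminal taxa in alphabetical order.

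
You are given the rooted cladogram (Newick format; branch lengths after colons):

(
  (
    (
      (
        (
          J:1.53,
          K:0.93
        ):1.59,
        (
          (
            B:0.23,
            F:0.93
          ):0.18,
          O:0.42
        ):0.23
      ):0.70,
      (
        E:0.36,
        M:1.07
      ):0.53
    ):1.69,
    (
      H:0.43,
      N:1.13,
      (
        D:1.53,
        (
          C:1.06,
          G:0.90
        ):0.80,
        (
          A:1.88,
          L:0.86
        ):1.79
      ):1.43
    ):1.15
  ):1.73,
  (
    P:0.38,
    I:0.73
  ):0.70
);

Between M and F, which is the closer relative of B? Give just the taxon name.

F

The MRCA of B and F subtends (B,F) (2 taxa).
The MRCA of B and M subtends (((J,K),((B,F),O)),(E,M)) (7 taxa).
The first is nested inside the second, so B shares a more recent common ancestor with F.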